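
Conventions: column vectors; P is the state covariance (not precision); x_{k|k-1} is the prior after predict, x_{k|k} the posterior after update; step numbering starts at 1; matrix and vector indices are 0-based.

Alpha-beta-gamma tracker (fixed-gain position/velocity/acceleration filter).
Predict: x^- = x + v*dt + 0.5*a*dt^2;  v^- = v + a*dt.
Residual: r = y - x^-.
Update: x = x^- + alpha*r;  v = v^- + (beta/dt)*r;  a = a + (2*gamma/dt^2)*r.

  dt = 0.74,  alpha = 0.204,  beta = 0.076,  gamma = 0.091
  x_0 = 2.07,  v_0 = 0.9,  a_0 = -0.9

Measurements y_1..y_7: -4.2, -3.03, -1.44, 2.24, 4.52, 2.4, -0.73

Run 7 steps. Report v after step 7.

step 1: x_pred=2.4896  r=-6.6896  x^+=1.1249  v^+=-0.4530  a^+=-3.1233
step 2: x_pred=-0.0655  r=-2.9645  x^+=-0.6703  v^+=-3.0688  a^+=-4.1086
step 3: x_pred=-4.0661  r=2.6261  x^+=-3.5304  v^+=-5.8394  a^+=-3.2358
step 4: x_pred=-8.7375  r=10.9775  x^+=-6.4981  v^+=-7.1065  a^+=0.4127
step 5: x_pred=-11.6439  r=16.1639  x^+=-8.3465  v^+=-5.1411  a^+=5.7849
step 6: x_pred=-10.5670  r=12.9670  x^+=-7.9217  v^+=0.4715  a^+=10.0946
step 7: x_pred=-4.8089  r=4.0789  x^+=-3.9768  v^+=8.3604  a^+=11.4503

v_post = 8.3604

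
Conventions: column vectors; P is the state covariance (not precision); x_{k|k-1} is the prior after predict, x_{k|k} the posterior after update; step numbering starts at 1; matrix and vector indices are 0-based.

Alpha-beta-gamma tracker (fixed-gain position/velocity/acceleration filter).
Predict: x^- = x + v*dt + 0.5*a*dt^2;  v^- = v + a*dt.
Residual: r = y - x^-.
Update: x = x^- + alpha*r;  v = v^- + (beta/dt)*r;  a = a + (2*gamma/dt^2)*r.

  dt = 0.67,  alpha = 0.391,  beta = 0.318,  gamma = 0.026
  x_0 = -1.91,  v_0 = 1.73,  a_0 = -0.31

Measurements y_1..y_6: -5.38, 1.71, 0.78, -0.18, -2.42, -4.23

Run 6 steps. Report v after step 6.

step 1: x_pred=-0.8205  r=-4.5595  x^+=-2.6033  v^+=-0.6418  a^+=-0.8382
step 2: x_pred=-3.2214  r=4.9314  x^+=-1.2932  v^+=1.1372  a^+=-0.2669
step 3: x_pred=-0.5912  r=1.3712  x^+=-0.0550  v^+=1.6092  a^+=-0.1081
step 4: x_pred=0.9988  r=-1.1788  x^+=0.5379  v^+=0.9772  a^+=-0.2446
step 5: x_pred=1.1378  r=-3.5578  x^+=-0.2533  v^+=-0.8753  a^+=-0.6568
step 6: x_pred=-0.9872  r=-3.2428  x^+=-2.2551  v^+=-2.8544  a^+=-1.0324

v_post = -2.8544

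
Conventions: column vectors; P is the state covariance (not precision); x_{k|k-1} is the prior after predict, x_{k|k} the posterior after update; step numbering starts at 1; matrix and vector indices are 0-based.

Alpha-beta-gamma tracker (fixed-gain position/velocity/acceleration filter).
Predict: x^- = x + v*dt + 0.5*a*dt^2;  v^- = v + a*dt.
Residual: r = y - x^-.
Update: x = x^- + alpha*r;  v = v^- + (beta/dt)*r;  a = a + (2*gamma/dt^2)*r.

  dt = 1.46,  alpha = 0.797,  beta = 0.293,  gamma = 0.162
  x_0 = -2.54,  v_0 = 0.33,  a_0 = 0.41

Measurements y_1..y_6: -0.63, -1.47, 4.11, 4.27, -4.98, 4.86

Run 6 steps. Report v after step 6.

v_post = -1.0986

step 1: x_pred=-1.6212  r=0.9912  x^+=-0.8312  v^+=1.1275  a^+=0.5607
step 2: x_pred=1.4125  r=-2.8825  x^+=-0.8848  v^+=1.3676  a^+=0.1225
step 3: x_pred=1.2425  r=2.8675  x^+=3.5279  v^+=2.1220  a^+=0.5584
step 4: x_pred=7.2211  r=-2.9511  x^+=4.8691  v^+=2.3450  a^+=0.1098
step 5: x_pred=8.4098  r=-13.3898  x^+=-2.2619  v^+=-0.1818  a^+=-1.9254
step 6: x_pred=-4.5794  r=9.4394  x^+=2.9438  v^+=-1.0986  a^+=-0.4906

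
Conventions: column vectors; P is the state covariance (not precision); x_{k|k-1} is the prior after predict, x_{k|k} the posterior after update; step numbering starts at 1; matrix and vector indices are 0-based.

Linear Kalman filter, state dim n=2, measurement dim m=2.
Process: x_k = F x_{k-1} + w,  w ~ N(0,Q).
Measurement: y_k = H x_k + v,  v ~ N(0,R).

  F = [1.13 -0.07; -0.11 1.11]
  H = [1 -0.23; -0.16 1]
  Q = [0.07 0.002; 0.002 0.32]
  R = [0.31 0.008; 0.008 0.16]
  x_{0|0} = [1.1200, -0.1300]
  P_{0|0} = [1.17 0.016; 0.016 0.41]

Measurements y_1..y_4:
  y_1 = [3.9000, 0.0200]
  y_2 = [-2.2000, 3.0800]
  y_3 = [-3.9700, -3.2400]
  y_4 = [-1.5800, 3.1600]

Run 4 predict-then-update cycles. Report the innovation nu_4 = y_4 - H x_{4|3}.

innov = [-0.2350, 4.5485]

step 1: x^-=[1.2747, -0.2675]  P^-=[1.5635 -0.1551; -0.1551 0.8354]  S=[1.9890 -0.5951; -0.5951 1.0851]  K=[0.8281 0.0807; 0.0749 0.8339]  nu=[2.5638, 0.4915]  x^+=[3.4375, 0.3344]  P^+=[0.2719 0.0630; 0.0630 0.1441]
step 2: x^-=[3.8610, -0.0070]  P^-=[0.4079 0.0366; 0.0366 0.4854]  S=[0.7267 -0.1310; -0.1310 0.6442]  K=[0.5623 0.0698; 0.0321 0.7510]  nu=[-6.0626, 3.7047]  x^+=[0.7108, 2.5810]  P^+=[0.1853 0.0453; 0.0453 0.1277]
step 3: x^-=[0.6226, 2.7867]  P^-=[0.3000 0.0262; 0.0262 0.4685]  S=[0.6228 -0.1206; -0.1206 0.6278]  K=[0.4834 0.0581; 0.0127 0.7420]  nu=[-3.9516, -5.9271]  x^+=[-1.6321, -1.6617]  P^+=[0.1592 0.0386; 0.0386 0.1250]
step 4: x^-=[-1.7279, -1.6650]  P^-=[0.2678 0.0213; 0.0213 0.4665]  S=[0.5927 -0.1201; -0.1201 0.6266]  K=[0.4542 0.0526; 0.0048 0.7400]  nu=[-0.2350, 4.5485]  x^+=[-1.5953, 1.7000]  P^+=[0.1495 0.0360; 0.0360 0.1242]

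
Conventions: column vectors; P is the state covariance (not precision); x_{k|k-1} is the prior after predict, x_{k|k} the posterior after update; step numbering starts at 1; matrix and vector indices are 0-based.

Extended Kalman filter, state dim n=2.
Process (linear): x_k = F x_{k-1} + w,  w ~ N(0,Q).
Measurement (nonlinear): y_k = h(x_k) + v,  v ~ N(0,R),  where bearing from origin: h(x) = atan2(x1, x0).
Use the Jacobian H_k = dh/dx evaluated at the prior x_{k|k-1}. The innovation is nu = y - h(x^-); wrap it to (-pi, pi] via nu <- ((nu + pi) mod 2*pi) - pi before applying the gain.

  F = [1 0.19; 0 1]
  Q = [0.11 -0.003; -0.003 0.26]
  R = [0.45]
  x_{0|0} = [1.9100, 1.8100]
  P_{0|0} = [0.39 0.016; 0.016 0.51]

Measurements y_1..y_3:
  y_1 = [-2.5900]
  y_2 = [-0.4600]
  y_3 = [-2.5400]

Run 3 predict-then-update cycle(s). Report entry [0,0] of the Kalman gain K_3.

step 1: x^-=[2.2539, 1.8100]  P^-=[0.5245 0.1099; 0.1099 0.7700]  H_jac=[-0.2166 0.2697]  S=[0.5178]  K=[-0.1622; 0.3551]  nu=[3.0166]  x^+=[1.7647, 2.8813]  P^+=[0.5109 0.1397; 0.1397 0.7047]
step 2: x^-=[2.3122, 2.8813]  P^-=[0.6994 0.2706; 0.2706 0.9647]  H_jac=[-0.2111 0.1694]  S=[0.4895]  K=[-0.2080; 0.2172]  nu=[-1.3545]  x^+=[2.5939, 2.5871]  P^+=[0.6782 0.2927; 0.2927 0.9416]
step 3: x^-=[3.0855, 2.5871]  P^-=[0.9335 0.4686; 0.4686 1.2016]  H_jac=[-0.1596 0.1903]  S=[0.4888]  K=[-0.1223; 0.3148]  nu=[3.0454]  x^+=[2.7131, 3.5459]  P^+=[0.9262 0.4874; 0.4874 1.1532]

K[0,0] = -0.1223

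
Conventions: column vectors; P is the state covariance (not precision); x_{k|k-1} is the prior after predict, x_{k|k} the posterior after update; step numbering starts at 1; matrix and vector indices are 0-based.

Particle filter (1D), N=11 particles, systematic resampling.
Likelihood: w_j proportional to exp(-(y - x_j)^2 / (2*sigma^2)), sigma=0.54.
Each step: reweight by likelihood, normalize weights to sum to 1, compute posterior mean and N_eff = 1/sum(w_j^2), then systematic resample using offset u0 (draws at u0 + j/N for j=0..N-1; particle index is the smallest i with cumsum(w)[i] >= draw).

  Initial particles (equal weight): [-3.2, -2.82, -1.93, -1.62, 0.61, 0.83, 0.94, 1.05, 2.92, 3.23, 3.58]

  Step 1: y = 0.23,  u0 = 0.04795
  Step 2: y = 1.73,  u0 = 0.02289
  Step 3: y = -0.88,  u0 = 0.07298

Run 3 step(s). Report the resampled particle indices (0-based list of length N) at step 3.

step 1: w=[0.0000, 0.0000, 0.0002, 0.0014, 0.3789, 0.2618, 0.2045, 0.1532, 0.0000, 0.0000, 0.0000]  mean=0.7990  Neff=3.6046  idx=[4, 4, 4, 4, 5, 5, 5, 6, 6, 7, 7]
step 2: w=[0.0415, 0.0415, 0.0415, 0.0415, 0.0889, 0.0889, 0.0889, 0.1223, 0.1223, 0.1614, 0.1614]  mean=0.8914  Neff=8.8823  idx=[0, 2, 4, 5, 6, 7, 8, 8, 9, 10, 10]
step 3: w=[0.2789, 0.2789, 0.0834, 0.0834, 0.0834, 0.0429, 0.0429, 0.0429, 0.0211, 0.0211, 0.0211]  mean=0.7354  Neff=5.4556  idx=[0, 0, 0, 1, 1, 1, 2, 3, 4, 6, 10]

resampled_idx = [0, 0, 0, 1, 1, 1, 2, 3, 4, 6, 10]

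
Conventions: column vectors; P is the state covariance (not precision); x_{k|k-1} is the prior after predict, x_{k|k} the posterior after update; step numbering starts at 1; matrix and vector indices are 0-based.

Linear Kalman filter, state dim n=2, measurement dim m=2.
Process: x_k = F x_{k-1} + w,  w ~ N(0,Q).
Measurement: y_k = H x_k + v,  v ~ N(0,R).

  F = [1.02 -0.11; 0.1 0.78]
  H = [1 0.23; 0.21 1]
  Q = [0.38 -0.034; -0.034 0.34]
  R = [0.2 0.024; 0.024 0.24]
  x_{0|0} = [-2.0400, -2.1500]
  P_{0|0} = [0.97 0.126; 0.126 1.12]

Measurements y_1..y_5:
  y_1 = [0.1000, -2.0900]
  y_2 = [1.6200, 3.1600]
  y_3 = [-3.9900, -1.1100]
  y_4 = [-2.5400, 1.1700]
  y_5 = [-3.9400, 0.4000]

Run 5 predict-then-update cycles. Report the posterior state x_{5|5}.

x_post = [-3.8393, 0.9685]

step 1: x^-=[-1.8443, -1.8810]  P^-=[1.3745 0.0677; 0.0677 1.0508]  S=[1.6612 0.6253; 0.6253 1.3798]  K=[0.8917 -0.1458; -0.1257 0.8288]  nu=[2.3769, 0.1783]  x^+=[0.2491, -2.0321]  P^+=[0.1870 -0.0529; -0.0529 0.2070]
step 2: x^-=[0.4776, -1.5601]  P^-=[0.5889 -0.0742; -0.0742 0.4596]  S=[0.7791 0.1756; 0.1756 0.6944]  K=[0.7613 -0.1213; -0.1099 0.6672]  nu=[1.5012, 4.6198]  x^+=[1.0603, 1.3572]  P^+=[0.1596 -0.0443; -0.0443 0.1668]
step 3: x^-=[0.9322, 1.1647]  P^-=[0.5580 -0.0668; -0.0668 0.4362]  S=[0.7503 0.1714; 0.1714 0.6727]  K=[0.7497 -0.1162; -0.1048 0.6542]  nu=[-5.1901, -2.4704]  x^+=[-2.6718, 0.0926]  P^+=[0.1570 -0.0429; -0.0429 0.1635]
step 4: x^-=[-2.7354, -0.1950]  P^-=[0.5550 -0.0657; -0.0657 0.4344]  S=[0.7477 0.1716; 0.1716 0.6713]  K=[0.7485 -0.1156; -0.1041 0.6532]  nu=[0.2403, 1.9394]  x^+=[-2.7797, 1.0468]  P^+=[0.1567 -0.0427; -0.0427 0.1632]
step 5: x^-=[-2.9504, 0.5385]  P^-=[0.5546 -0.0655; -0.0655 0.4342]  S=[0.7475 0.1717; 0.1717 0.6712]  K=[0.7484 -0.1155; -0.1040 0.6531]  nu=[-1.1134, 0.4811]  x^+=[-3.8393, 0.9685]  P^+=[0.1567 -0.0427; -0.0427 0.1632]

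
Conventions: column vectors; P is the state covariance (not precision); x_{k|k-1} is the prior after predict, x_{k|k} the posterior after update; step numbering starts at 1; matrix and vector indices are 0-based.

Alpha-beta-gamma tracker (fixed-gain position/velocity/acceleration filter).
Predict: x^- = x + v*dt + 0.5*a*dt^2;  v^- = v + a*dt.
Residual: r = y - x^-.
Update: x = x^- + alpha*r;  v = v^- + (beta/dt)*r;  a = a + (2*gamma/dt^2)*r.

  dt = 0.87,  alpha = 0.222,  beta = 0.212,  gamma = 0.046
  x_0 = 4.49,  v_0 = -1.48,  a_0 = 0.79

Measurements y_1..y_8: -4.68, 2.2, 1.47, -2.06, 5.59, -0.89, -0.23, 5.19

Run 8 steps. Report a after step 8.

a_post = 0.7839

step 1: x_pred=3.5014  r=-8.1814  x^+=1.6851  v^+=-2.7863  a^+=-0.2044
step 2: x_pred=-0.8164  r=3.0164  x^+=-0.1467  v^+=-2.2292  a^+=0.1622
step 3: x_pred=-2.0247  r=3.4947  x^+=-1.2489  v^+=-1.2365  a^+=0.5870
step 4: x_pred=-2.1025  r=0.0425  x^+=-2.0930  v^+=-0.7154  a^+=0.5921
step 5: x_pred=-2.4914  r=8.0814  x^+=-0.6973  v^+=1.7690  a^+=1.5744
step 6: x_pred=1.4375  r=-2.3275  x^+=0.9208  v^+=2.5715  a^+=1.2915
step 7: x_pred=3.6468  r=-3.8768  x^+=2.7862  v^+=2.7505  a^+=0.8203
step 8: x_pred=5.4895  r=-0.2995  x^+=5.4230  v^+=3.3911  a^+=0.7839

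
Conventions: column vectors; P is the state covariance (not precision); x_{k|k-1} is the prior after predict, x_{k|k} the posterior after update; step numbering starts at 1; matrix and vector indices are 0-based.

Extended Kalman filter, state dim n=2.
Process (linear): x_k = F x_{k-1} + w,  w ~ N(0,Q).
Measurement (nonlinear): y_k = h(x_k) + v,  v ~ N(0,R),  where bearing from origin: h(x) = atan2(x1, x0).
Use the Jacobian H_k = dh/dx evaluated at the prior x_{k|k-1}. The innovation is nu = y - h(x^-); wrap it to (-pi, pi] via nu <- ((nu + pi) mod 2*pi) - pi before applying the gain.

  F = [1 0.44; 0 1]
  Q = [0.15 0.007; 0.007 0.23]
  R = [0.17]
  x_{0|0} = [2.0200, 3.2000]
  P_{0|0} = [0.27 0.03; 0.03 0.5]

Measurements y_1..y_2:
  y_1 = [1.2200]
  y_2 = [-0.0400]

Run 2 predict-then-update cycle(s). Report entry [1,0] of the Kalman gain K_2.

K[1,0] = 0.3931

step 1: x^-=[3.4280, 3.2000]  P^-=[0.5432 0.2570; 0.2570 0.7300]  H_jac=[-0.1455 0.1559]  S=[0.1876]  K=[-0.2078; 0.4073]  nu=[0.4690]  x^+=[3.3305, 3.3910]  P^+=[0.5351 0.2729; 0.2729 0.6989]
step 2: x^-=[4.8226, 3.3910]  P^-=[1.0605 0.5874; 0.5874 0.9289]  H_jac=[-0.0976 0.1388]  S=[0.1821]  K=[-0.1207; 0.3931]  nu=[-0.6528]  x^+=[4.9014, 3.1344]  P^+=[1.0579 0.5960; 0.5960 0.9007]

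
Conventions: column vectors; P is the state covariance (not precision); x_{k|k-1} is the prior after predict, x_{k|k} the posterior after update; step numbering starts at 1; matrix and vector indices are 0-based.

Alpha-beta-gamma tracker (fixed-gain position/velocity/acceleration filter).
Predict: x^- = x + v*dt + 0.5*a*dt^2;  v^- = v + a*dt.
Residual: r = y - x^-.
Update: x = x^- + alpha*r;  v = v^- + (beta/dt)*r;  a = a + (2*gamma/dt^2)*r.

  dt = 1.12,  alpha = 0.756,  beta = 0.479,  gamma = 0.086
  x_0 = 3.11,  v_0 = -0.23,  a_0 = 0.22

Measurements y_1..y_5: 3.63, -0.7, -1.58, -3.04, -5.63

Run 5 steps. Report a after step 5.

step 1: x_pred=2.9904  r=0.6396  x^+=3.4739  v^+=0.2900  a^+=0.3077
step 2: x_pred=3.9917  r=-4.6917  x^+=0.4448  v^+=-1.3719  a^+=-0.3356
step 3: x_pred=-1.3023  r=-0.2777  x^+=-1.5122  v^+=-1.8666  a^+=-0.3737
step 4: x_pred=-3.8372  r=0.7972  x^+=-3.2345  v^+=-1.9442  a^+=-0.2644
step 5: x_pred=-5.5778  r=-0.0522  x^+=-5.6173  v^+=-2.2626  a^+=-0.2715

a_post = -0.2715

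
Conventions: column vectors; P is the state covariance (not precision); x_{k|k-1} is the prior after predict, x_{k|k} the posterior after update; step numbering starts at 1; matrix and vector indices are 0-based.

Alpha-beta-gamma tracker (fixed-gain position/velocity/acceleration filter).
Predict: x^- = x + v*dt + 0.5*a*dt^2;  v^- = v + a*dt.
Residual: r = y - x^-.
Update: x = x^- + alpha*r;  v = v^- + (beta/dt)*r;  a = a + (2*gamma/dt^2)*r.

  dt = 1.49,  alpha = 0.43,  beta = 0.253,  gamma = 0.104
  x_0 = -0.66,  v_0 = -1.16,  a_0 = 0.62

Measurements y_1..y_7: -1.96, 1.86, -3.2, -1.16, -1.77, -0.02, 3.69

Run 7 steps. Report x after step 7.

step 1: x_pred=-1.7002  r=-0.2598  x^+=-1.8119  v^+=-0.2803  a^+=0.5957
step 2: x_pred=-1.5684  r=3.4284  x^+=-0.0942  v^+=1.1893  a^+=0.9169
step 3: x_pred=2.6957  r=-5.8957  x^+=0.1606  v^+=1.5544  a^+=0.3645
step 4: x_pred=2.8812  r=-4.0412  x^+=1.1435  v^+=1.4113  a^+=-0.0141
step 5: x_pred=3.2306  r=-5.0006  x^+=1.0803  v^+=0.5411  a^+=-0.4826
step 6: x_pred=1.3509  r=-1.3709  x^+=0.7614  v^+=-0.4108  a^+=-0.6111
step 7: x_pred=-0.5289  r=4.2189  x^+=1.2852  v^+=-0.6049  a^+=-0.2158

x_post = 1.2852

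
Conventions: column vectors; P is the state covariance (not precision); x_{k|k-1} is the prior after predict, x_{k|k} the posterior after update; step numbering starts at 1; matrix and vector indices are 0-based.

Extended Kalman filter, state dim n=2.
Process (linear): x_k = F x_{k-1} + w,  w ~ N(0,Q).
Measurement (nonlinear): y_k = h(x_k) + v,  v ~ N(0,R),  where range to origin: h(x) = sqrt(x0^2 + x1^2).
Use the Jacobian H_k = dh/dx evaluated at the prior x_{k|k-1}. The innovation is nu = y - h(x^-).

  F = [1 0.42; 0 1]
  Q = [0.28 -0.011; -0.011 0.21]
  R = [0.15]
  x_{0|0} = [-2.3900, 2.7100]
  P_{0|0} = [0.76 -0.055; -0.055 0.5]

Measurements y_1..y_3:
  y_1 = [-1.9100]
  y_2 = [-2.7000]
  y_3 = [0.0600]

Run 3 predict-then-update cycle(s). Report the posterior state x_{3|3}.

step 1: x^-=[-1.2518, 2.7100]  P^-=[1.0820 0.1440; 0.1440 0.7100]  H_jac=[-0.4193 0.9078]  S=[0.8158]  K=[-0.3959; 0.7161]  nu=[-4.8951]  x^+=[0.6864, -0.7954]  P^+=[0.9541 0.3753; 0.3753 0.2917]
step 2: x^-=[0.3523, -0.7954]  P^-=[1.6008 0.4868; 0.4868 0.5017]  H_jac=[0.4050 -0.9143]  S=[0.4714]  K=[0.4312; -0.5547]  nu=[-3.5699]  x^+=[-1.1869, 1.1849]  P^+=[1.5132 0.5996; 0.5996 0.3566]
step 3: x^-=[-0.6893, 1.1849]  P^-=[2.3597 0.7383; 0.7383 0.5666]  H_jac=[-0.5028 0.8644]  S=[0.5281]  K=[-1.0381; 0.2244]  nu=[-1.3108]  x^+=[0.6715, 0.8908]  P^+=[1.7905 0.8614; 0.8614 0.5400]

x_post = [0.6715, 0.8908]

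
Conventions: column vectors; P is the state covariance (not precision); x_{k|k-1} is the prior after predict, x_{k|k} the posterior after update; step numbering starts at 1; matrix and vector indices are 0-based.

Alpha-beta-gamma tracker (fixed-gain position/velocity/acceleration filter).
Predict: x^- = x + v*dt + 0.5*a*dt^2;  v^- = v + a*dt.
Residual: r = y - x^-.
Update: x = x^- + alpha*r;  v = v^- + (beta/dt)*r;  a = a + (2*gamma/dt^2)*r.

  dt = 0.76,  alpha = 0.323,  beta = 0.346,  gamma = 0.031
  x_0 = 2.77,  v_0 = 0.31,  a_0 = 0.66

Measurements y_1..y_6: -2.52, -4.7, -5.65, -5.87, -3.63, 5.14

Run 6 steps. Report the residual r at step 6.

step 1: x_pred=3.1962  r=-5.7162  x^+=1.3499  v^+=-1.7908  a^+=0.0464
step 2: x_pred=0.0023  r=-4.7023  x^+=-1.5166  v^+=-3.8963  a^+=-0.4583
step 3: x_pred=-4.6101  r=-1.0399  x^+=-4.9460  v^+=-4.7180  a^+=-0.5700
step 4: x_pred=-8.6963  r=2.8263  x^+=-7.7834  v^+=-3.8645  a^+=-0.2666
step 5: x_pred=-10.7974  r=7.1674  x^+=-8.4823  v^+=-0.8040  a^+=0.5028
step 6: x_pred=-8.9482  r=14.0882  x^+=-4.3977  v^+=5.9919  a^+=2.0150

resid = 14.0882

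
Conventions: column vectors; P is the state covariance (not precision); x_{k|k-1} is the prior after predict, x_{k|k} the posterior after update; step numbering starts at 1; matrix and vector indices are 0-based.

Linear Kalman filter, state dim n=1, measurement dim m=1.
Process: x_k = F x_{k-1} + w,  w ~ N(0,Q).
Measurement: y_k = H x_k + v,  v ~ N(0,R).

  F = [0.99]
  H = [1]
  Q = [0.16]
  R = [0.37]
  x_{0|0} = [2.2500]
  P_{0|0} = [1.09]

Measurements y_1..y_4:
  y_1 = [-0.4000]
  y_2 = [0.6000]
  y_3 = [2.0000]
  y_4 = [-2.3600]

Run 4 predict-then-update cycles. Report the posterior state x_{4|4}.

step 1: x^-=[2.2275]  P^-=[1.2283]  S=[1.5983]  K=[0.7685]  nu=[-2.6275]  x^+=[0.2083]  P^+=[0.2843]
step 2: x^-=[0.2062]  P^-=[0.4387]  S=[0.8087]  K=[0.5425]  nu=[0.3938]  x^+=[0.4198]  P^+=[0.2007]
step 3: x^-=[0.4156]  P^-=[0.3567]  S=[0.7267]  K=[0.4909]  nu=[1.5844]  x^+=[1.1933]  P^+=[0.1816]
step 4: x^-=[1.1814]  P^-=[0.3380]  S=[0.7080]  K=[0.4774]  nu=[-3.5414]  x^+=[-0.5093]  P^+=[0.1766]

x_post = [-0.5093]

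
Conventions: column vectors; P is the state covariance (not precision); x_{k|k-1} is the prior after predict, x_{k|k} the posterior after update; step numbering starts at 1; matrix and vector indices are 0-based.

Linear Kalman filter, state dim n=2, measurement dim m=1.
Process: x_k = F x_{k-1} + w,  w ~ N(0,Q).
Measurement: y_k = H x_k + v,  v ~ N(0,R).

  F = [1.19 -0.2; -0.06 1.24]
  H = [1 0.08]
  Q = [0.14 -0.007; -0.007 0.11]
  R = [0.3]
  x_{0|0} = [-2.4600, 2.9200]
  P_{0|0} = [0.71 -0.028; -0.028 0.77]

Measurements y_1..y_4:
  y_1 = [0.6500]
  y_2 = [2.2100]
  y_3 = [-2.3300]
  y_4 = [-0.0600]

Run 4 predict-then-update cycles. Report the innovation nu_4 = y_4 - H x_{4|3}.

innov = [2.5240]

step 1: x^-=[-3.5114, 3.7684]  P^-=[1.1896 -0.2903; -0.2903 1.3007]  S=[1.4514]  K=[0.8036; -0.1283]  nu=[3.8599]  x^+=[-0.4097, 3.2731]  P^+=[0.2523 -0.1406; -0.1406 1.2768]
step 2: x^-=[-1.1421, 4.0832]  P^-=[0.6153 -0.5509; -0.5509 2.0950]  S=[0.8406]  K=[0.6796; -0.4559]  nu=[3.0255]  x^+=[0.9139, 2.7037]  P^+=[0.2271 -0.2904; -0.2904 1.9203]
step 3: x^-=[0.5468, 3.2978]  P^-=[0.6767 -0.9314; -0.9314 3.1066]  S=[0.8475]  K=[0.7105; -0.8058]  nu=[-3.1407]  x^+=[-1.6845, 5.8286]  P^+=[0.2488 -0.4462; -0.4462 2.5563]
step 4: x^-=[-3.1703, 7.3285]  P^-=[0.8071 -1.3226; -1.3226 4.1079]  S=[0.9217]  K=[0.7608; -1.0783]  nu=[2.5240]  x^+=[-1.2500, 4.6067]  P^+=[0.2735 -0.5664; -0.5664 3.0361]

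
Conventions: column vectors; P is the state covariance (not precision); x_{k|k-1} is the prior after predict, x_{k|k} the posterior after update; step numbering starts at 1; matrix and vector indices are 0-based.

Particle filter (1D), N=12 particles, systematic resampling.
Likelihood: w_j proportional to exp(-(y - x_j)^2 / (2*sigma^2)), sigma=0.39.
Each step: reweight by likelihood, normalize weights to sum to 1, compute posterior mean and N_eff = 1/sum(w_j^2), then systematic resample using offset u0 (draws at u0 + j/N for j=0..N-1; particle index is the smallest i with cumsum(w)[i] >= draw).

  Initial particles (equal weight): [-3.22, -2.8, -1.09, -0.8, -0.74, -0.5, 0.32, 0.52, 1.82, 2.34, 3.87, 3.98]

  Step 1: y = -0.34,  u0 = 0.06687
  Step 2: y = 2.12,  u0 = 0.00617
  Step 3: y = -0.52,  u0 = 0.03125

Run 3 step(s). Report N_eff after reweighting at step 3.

N_eff = 8.4605

step 1: w=[0.0000, 0.0000, 0.0631, 0.2001, 0.2370, 0.3687, 0.0958, 0.0353, 0.0000, 0.0000, 0.0000, 0.0000]  mean=-0.5396  Neff=4.0557  idx=[3, 3, 3, 4, 4, 4, 5, 5, 5, 5, 6, 7]
step 2: w=[0.0000, 0.0000, 0.0000, 0.0000, 0.0000, 0.0000, 0.0000, 0.0000, 0.0000, 0.0000, 0.0966, 0.9034]  mean=0.5007  Neff=1.2115  idx=[10, 10, 11, 11, 11, 11, 11, 11, 11, 11, 11, 11]
step 3: w=[0.2039, 0.2039, 0.0592, 0.0592, 0.0592, 0.0592, 0.0592, 0.0592, 0.0592, 0.0592, 0.0592, 0.0592]  mean=0.4385  Neff=8.4605  idx=[0, 0, 0, 1, 1, 2, 4, 5, 6, 8, 9, 11]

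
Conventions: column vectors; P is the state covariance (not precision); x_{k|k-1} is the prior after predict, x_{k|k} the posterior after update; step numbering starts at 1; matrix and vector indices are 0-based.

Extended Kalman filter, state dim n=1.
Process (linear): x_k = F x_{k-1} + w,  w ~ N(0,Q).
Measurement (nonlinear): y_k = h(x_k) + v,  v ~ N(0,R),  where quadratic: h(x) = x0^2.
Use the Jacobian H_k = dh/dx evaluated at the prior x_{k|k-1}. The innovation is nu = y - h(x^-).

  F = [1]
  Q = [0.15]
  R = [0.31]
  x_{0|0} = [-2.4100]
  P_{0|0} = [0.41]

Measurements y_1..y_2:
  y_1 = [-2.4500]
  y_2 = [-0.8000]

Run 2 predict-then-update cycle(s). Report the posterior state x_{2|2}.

step 1: x^-=[-2.4100]  P^-=[0.5600]  H_jac=[-4.8200]  S=[13.3201]  K=[-0.2026]  nu=[-8.2581]  x^+=[-0.7366]  P^+=[0.0130]
step 2: x^-=[-0.7366]  P^-=[0.1630]  H_jac=[-1.4731]  S=[0.6638]  K=[-0.3618]  nu=[-1.3425]  x^+=[-0.2508]  P^+=[0.0761]

x_post = [-0.2508]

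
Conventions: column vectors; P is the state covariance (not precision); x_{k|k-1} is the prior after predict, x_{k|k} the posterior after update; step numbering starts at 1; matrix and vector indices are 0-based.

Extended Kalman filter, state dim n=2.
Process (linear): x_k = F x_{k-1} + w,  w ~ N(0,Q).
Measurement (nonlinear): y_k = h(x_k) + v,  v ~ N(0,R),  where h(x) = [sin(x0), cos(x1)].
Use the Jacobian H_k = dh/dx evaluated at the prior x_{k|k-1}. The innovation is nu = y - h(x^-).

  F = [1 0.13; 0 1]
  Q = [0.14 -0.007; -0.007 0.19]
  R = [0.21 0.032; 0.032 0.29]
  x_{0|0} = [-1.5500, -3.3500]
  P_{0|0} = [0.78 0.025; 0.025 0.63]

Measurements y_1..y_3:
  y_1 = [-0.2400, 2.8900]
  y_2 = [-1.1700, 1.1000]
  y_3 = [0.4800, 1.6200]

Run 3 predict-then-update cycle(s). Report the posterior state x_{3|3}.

step 1: x^-=[-1.9855, -3.3500]  P^-=[0.9371 0.0999; 0.0999 0.8200]  H_jac=[-0.4029 0.0000; 0.0000 -0.2069]  S=[0.3621 0.0403; 0.0403 0.3251]  K=[-1.0501 0.0667; -0.0538 -0.5152]  nu=[0.6752, 3.8684]  x^+=[-2.4366, -5.3793]  P^+=[0.5420 0.0689; 0.0689 0.7304]
step 2: x^-=[-3.1359, -5.3793]  P^-=[0.7123 0.1569; 0.1569 0.9204]  H_jac=[-1.0000 0.0000; 0.0000 -0.7858]  S=[0.9223 0.1553; 0.1553 0.8583]  K=[-0.7716 -0.0040; -0.0291 -0.8374]  nu=[-1.1643, 0.4815]  x^+=[-2.2394, -5.7485]  P^+=[0.1622 0.0329; 0.0329 0.3102]
step 3: x^-=[-2.9867, -5.7485]  P^-=[0.3160 0.0662; 0.0662 0.5002]  H_jac=[-0.9880 0.0000; 0.0000 -0.5096]  S=[0.5185 0.0654; 0.0654 0.4199]  K=[-0.6039 0.0136; -0.0507 -0.5992]  nu=[0.6342, 0.7596]  x^+=[-3.3594, -6.2358]  P^+=[0.1279 0.0302; 0.0302 0.3442]

x_post = [-3.3594, -6.2358]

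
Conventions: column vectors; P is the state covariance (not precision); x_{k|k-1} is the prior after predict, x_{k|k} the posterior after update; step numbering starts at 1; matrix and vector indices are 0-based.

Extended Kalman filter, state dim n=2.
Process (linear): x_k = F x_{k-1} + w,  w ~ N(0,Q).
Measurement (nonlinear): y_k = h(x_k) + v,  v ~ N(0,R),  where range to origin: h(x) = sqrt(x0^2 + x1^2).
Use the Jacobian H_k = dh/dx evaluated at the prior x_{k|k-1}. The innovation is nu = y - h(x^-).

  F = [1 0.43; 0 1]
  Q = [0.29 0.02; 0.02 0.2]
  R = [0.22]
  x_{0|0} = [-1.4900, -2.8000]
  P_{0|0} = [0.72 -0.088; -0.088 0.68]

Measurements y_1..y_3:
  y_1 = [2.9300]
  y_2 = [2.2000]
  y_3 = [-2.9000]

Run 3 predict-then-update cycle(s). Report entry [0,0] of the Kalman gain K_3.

step 1: x^-=[-2.6940, -2.8000]  P^-=[1.0601 0.2244; 0.2244 0.8800]  H_jac=[-0.6933 -0.7206]  S=[1.4108]  K=[-0.6356; -0.5598]  nu=[-0.9556]  x^+=[-2.0867, -2.2651]  P^+=[0.4901 -0.2775; -0.2775 0.4379]
step 2: x^-=[-3.0606, -2.2651]  P^-=[0.6224 -0.0692; -0.0692 0.6379]  H_jac=[-0.8038 -0.5949]  S=[0.7817]  K=[-0.5873; -0.4143]  nu=[-1.6077]  x^+=[-2.1164, -1.5991]  P^+=[0.3528 -0.2594; -0.2594 0.5038]
step 3: x^-=[-2.8040, -1.5991]  P^-=[0.5128 -0.0228; -0.0228 0.7038]  H_jac=[-0.8687 -0.4954]  S=[0.7600]  K=[-0.5712; -0.4326]  nu=[-6.1279]  x^+=[0.6964, 1.0521]  P^+=[0.2648 -0.2106; -0.2106 0.5615]

K[0,0] = -0.5712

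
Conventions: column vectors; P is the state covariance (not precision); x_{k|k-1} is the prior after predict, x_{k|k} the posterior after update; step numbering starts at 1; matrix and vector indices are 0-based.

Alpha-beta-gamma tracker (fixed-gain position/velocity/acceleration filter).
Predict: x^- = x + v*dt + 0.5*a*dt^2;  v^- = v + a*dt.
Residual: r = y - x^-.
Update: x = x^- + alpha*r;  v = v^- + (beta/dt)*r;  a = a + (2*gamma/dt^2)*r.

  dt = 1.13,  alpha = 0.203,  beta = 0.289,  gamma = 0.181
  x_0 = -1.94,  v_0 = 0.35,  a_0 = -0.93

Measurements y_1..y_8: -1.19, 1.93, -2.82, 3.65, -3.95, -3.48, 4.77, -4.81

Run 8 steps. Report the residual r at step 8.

step 1: x_pred=-2.1383  r=0.9483  x^+=-1.9458  v^+=-0.4584  a^+=-0.6612
step 2: x_pred=-2.8859  r=4.8159  x^+=-1.9082  v^+=0.0262  a^+=0.7041
step 3: x_pred=-1.4291  r=-1.3909  x^+=-1.7115  v^+=0.4661  a^+=0.3098
step 4: x_pred=-0.9870  r=4.6370  x^+=-0.0457  v^+=2.0021  a^+=1.6244
step 5: x_pred=3.2538  r=-7.2038  x^+=1.7914  v^+=1.9953  a^+=-0.4179
step 6: x_pred=3.7793  r=-7.2593  x^+=2.3057  v^+=-0.3335  a^+=-2.4759
step 7: x_pred=0.3481  r=4.4219  x^+=1.2457  v^+=-2.0003  a^+=-1.2223
step 8: x_pred=-1.7950  r=-3.0150  x^+=-2.4071  v^+=-4.1526  a^+=-2.0770

resid = -3.0150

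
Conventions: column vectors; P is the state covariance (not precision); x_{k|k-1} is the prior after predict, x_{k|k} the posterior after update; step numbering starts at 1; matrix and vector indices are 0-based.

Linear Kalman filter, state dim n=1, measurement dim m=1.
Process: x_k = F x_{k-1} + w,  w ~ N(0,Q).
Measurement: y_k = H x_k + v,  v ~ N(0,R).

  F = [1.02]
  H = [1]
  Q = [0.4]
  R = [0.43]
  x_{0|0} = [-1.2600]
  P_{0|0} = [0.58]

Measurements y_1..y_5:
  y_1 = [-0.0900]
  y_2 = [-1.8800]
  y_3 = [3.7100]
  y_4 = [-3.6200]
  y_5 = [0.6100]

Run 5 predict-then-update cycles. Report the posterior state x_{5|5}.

step 1: x^-=[-1.2852]  P^-=[1.0034]  S=[1.4334]  K=[0.7000]  nu=[1.1952]  x^+=[-0.4485]  P^+=[0.3010]
step 2: x^-=[-0.4575]  P^-=[0.7132]  S=[1.1432]  K=[0.6239]  nu=[-1.4225]  x^+=[-1.3449]  P^+=[0.2683]
step 3: x^-=[-1.3718]  P^-=[0.6791]  S=[1.1091]  K=[0.6123]  nu=[5.0818]  x^+=[1.7398]  P^+=[0.2633]
step 4: x^-=[1.7746]  P^-=[0.6739]  S=[1.1039]  K=[0.6105]  nu=[-5.3946]  x^+=[-1.5187]  P^+=[0.2625]
step 5: x^-=[-1.5491]  P^-=[0.6731]  S=[1.1031]  K=[0.6102]  nu=[2.1591]  x^+=[-0.2316]  P^+=[0.2624]

x_post = [-0.2316]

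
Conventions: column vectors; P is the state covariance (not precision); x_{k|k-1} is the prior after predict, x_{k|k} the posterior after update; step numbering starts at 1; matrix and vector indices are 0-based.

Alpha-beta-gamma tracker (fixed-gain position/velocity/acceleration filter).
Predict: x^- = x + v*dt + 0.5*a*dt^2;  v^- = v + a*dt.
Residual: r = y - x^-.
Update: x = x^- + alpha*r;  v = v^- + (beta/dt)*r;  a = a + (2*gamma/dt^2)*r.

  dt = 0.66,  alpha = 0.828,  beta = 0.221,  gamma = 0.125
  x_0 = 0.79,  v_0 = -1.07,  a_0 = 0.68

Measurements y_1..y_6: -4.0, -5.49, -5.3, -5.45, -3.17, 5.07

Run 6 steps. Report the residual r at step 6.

step 1: x_pred=0.2319  r=-4.2319  x^+=-3.2721  v^+=-2.0382  a^+=-1.7488
step 2: x_pred=-4.9982  r=-0.4918  x^+=-5.4054  v^+=-3.3571  a^+=-2.0310
step 3: x_pred=-8.0635  r=2.7635  x^+=-5.7753  v^+=-3.7722  a^+=-0.4450
step 4: x_pred=-8.3619  r=2.9119  x^+=-5.9508  v^+=-3.0909  a^+=1.2262
step 5: x_pred=-7.7238  r=4.5538  x^+=-3.9532  v^+=-0.7568  a^+=3.8397
step 6: x_pred=-3.6164  r=8.6864  x^+=3.5759  v^+=4.6861  a^+=8.8250

resid = 8.6864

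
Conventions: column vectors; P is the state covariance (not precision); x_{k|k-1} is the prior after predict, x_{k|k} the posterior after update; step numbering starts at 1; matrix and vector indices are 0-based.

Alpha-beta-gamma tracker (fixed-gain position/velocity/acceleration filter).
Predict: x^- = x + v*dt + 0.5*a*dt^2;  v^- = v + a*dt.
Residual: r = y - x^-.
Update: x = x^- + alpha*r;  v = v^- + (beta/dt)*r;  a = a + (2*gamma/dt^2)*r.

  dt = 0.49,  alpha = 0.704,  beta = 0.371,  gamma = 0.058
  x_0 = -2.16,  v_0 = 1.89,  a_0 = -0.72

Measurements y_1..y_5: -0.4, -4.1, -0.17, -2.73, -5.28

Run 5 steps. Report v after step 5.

step 1: x_pred=-1.3203  r=0.9203  x^+=-0.6724  v^+=2.2340  a^+=-0.2754
step 2: x_pred=0.3892  r=-4.4892  x^+=-2.7712  v^+=-1.2999  a^+=-2.4442
step 3: x_pred=-3.7016  r=3.5316  x^+=-1.2153  v^+=0.1764  a^+=-0.7380
step 4: x_pred=-1.2175  r=-1.5125  x^+=-2.2823  v^+=-1.3304  a^+=-1.4687
step 5: x_pred=-3.1105  r=-2.1695  x^+=-4.6378  v^+=-3.6927  a^+=-2.5169

v_post = -3.6927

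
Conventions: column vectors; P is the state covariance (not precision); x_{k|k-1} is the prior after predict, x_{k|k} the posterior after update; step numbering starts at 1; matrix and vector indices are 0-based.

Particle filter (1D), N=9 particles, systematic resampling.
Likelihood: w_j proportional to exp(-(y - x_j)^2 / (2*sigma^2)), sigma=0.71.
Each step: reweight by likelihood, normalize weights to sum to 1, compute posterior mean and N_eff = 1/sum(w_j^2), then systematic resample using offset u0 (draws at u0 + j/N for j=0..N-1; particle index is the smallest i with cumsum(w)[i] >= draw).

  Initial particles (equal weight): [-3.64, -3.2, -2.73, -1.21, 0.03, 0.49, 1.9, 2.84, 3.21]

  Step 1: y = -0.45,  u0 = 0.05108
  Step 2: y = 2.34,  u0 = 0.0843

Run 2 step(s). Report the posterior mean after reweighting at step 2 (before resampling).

post_mean = 0.3837

step 1: w=[0.0000, 0.0003, 0.0032, 0.3157, 0.4454, 0.2330, 0.0023, 0.0000, 0.0000]  mean=-0.2598  Neff=2.8381  idx=[3, 3, 3, 4, 4, 4, 4, 5, 5]
step 2: w=[0.0000, 0.0000, 0.0000, 0.0576, 0.0576, 0.0576, 0.0576, 0.3846, 0.3846]  mean=0.3837  Neff=3.2342  idx=[4, 6, 7, 7, 7, 8, 8, 8, 8]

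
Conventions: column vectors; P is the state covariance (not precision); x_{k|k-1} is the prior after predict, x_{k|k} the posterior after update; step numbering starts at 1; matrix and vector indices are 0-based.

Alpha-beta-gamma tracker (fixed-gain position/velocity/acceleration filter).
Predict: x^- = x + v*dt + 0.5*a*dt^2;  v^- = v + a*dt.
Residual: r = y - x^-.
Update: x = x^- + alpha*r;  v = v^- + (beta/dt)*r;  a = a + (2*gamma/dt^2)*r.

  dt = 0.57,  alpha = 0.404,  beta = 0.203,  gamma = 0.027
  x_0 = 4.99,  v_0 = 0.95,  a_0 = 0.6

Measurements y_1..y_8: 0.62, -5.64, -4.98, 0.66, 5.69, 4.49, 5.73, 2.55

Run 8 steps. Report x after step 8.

x_post = 5.3734

step 1: x_pred=5.6290  r=-5.0090  x^+=3.6053  v^+=-0.4919  a^+=-0.2325
step 2: x_pred=3.2872  r=-8.9272  x^+=-0.3194  v^+=-3.8038  a^+=-1.7163
step 3: x_pred=-2.7663  r=-2.2137  x^+=-3.6607  v^+=-5.5704  a^+=-2.0842
step 4: x_pred=-7.1744  r=7.8344  x^+=-4.0093  v^+=-3.9683  a^+=-0.7821
step 5: x_pred=-6.3982  r=12.0882  x^+=-1.5146  v^+=-0.1089  a^+=1.2271
step 6: x_pred=-1.3773  r=5.8673  x^+=0.9931  v^+=2.6801  a^+=2.2022
step 7: x_pred=2.8785  r=2.8515  x^+=4.0305  v^+=4.9509  a^+=2.6762
step 8: x_pred=7.2873  r=-4.7373  x^+=5.3734  v^+=4.7892  a^+=1.8888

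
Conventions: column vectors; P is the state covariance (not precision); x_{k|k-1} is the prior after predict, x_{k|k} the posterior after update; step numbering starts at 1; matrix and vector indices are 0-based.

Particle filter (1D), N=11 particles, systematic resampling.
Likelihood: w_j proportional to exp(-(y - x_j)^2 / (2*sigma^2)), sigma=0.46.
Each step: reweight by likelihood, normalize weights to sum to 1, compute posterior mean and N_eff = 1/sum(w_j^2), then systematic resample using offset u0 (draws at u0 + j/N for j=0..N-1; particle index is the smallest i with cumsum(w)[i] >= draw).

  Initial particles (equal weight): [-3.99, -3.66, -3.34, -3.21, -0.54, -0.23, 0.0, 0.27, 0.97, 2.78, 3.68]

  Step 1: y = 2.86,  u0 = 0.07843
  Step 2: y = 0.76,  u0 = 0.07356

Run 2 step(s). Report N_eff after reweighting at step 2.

step 1: w=[0.0000, 0.0000, 0.0000, 0.0000, 0.0000, 0.0000, 0.0000, 0.0000, 0.0002, 0.8282, 0.1717]  mean=2.9342  Neff=1.3980  idx=[9, 9, 9, 9, 9, 9, 9, 9, 9, 10, 10]
step 2: w=[0.1111, 0.1111, 0.1111, 0.1111, 0.1111, 0.1111, 0.1111, 0.1111, 0.1111, 0.0000, 0.0000]  mean=2.7800  Neff=9.0001  idx=[0, 1, 2, 3, 3, 4, 5, 6, 7, 8, 8]

N_eff = 9.0001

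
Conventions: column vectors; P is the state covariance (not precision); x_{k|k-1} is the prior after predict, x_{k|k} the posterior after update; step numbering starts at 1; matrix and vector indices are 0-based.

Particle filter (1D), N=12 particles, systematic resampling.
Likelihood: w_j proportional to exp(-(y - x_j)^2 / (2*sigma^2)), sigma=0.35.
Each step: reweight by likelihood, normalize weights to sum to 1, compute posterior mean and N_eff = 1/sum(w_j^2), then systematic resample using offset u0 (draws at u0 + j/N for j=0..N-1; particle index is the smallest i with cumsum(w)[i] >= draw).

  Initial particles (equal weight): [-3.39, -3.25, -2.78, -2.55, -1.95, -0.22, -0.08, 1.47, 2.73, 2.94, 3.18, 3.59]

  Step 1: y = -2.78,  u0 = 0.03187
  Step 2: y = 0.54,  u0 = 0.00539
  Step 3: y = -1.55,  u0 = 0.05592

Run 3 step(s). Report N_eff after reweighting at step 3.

step 1: w=[0.0879, 0.1630, 0.4015, 0.3235, 0.0241, 0.0000, 0.0000, 0.0000, 0.0000, 0.0000, 0.0000, 0.0000]  mean=-2.8158  Neff=3.3254  idx=[0, 1, 1, 2, 2, 2, 2, 2, 3, 3, 3, 3]
step 2: w=[0.0000, 0.0000, 0.0000, 0.0006, 0.0006, 0.0006, 0.0006, 0.0006, 0.2492, 0.2492, 0.2492, 0.2492]  mean=-2.5507  Neff=4.0244  idx=[8, 8, 8, 9, 9, 9, 10, 10, 10, 11, 11, 11]
step 3: w=[0.0833, 0.0833, 0.0833, 0.0833, 0.0833, 0.0833, 0.0833, 0.0833, 0.0833, 0.0833, 0.0833, 0.0833]  mean=-2.5500  Neff=12.0000  idx=[0, 1, 2, 3, 4, 5, 6, 7, 8, 9, 10, 11]

N_eff = 12.0000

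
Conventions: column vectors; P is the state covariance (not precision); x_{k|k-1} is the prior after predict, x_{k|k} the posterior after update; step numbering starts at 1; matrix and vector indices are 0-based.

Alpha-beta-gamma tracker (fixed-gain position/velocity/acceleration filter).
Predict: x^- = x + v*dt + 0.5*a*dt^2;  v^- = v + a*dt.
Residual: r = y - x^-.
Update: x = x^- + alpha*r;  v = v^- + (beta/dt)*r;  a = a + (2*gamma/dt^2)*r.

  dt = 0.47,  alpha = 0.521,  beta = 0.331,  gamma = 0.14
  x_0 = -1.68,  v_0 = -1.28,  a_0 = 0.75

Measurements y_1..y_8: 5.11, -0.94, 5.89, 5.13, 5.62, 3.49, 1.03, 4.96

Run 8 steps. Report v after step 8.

step 1: x_pred=-2.1988  r=7.3088  x^+=1.6091  v^+=4.2197  a^+=10.0142
step 2: x_pred=4.6984  r=-5.6384  x^+=1.7608  v^+=4.9555  a^+=2.8672
step 3: x_pred=4.4066  r=1.4834  x^+=5.1794  v^+=7.3478  a^+=4.7475
step 4: x_pred=9.1573  r=-4.0273  x^+=7.0591  v^+=6.7429  a^+=-0.3572
step 5: x_pred=10.1888  r=-4.5688  x^+=7.8084  v^+=3.3574  a^+=-6.1483
step 6: x_pred=8.7073  r=-5.2173  x^+=5.9891  v^+=-3.2066  a^+=-12.7615
step 7: x_pred=3.0725  r=-2.0425  x^+=2.0084  v^+=-10.6430  a^+=-15.3504
step 8: x_pred=-4.6893  r=9.6493  x^+=0.3380  v^+=-11.0621  a^+=-3.1196

v_post = -11.0621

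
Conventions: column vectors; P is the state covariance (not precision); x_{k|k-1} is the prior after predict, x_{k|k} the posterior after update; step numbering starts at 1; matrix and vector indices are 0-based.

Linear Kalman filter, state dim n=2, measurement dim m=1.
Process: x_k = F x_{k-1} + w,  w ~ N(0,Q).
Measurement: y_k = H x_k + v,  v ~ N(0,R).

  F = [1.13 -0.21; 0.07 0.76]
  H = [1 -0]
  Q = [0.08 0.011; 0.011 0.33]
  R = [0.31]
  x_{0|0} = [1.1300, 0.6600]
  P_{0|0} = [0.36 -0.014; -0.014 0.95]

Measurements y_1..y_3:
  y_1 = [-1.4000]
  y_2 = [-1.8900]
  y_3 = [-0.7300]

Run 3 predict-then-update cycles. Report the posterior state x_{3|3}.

step 1: x^-=[1.1383, 0.5807]  P^-=[0.5882 -0.1240; -0.1240 0.8790]  S=[0.8982]  K=[0.6549; -0.1380]  nu=[-2.5383]  x^+=[-0.5240, 0.9310]  P^+=[0.2030 -0.0428; -0.0428 0.8619]
step 2: x^-=[-0.7876, 0.6709]  P^-=[0.3975 -0.1466; -0.1466 0.8243]  S=[0.7075]  K=[0.5619; -0.2072]  nu=[-1.1024]  x^+=[-1.4070, 0.8993]  P^+=[0.1742 -0.0642; -0.0642 0.7939]
step 3: x^-=[-1.7788, 0.5850]  P^-=[0.3679 -0.1561; -0.1561 0.7826]  S=[0.6779]  K=[0.5427; -0.2303]  nu=[1.0488]  x^+=[-1.2096, 0.3434]  P^+=[0.1682 -0.0714; -0.0714 0.7466]

x_post = [-1.2096, 0.3434]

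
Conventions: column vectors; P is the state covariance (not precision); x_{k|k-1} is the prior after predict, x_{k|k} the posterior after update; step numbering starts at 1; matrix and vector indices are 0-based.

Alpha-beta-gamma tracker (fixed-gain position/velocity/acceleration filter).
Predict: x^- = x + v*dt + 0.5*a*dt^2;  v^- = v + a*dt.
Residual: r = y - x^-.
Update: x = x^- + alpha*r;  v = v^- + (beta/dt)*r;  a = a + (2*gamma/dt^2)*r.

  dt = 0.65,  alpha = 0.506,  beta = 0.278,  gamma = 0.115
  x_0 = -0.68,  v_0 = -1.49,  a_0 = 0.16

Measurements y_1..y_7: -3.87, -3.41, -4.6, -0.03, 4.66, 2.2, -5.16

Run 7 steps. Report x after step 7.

x_post = 2.9416

step 1: x_pred=-1.6147  r=-2.2553  x^+=-2.7559  v^+=-2.3506  a^+=-1.0677
step 2: x_pred=-4.5093  r=1.0993  x^+=-3.9531  v^+=-2.5744  a^+=-0.4693
step 3: x_pred=-5.7256  r=1.1256  x^+=-5.1560  v^+=-2.3981  a^+=0.1434
step 4: x_pred=-6.6845  r=6.6545  x^+=-3.3173  v^+=0.5412  a^+=3.7660
step 5: x_pred=-2.1699  r=6.8299  x^+=1.2860  v^+=5.9103  a^+=7.4841
step 6: x_pred=6.7087  r=-4.5087  x^+=4.4273  v^+=8.8466  a^+=5.0296
step 7: x_pred=11.2401  r=-16.4001  x^+=2.9416  v^+=5.1017  a^+=-3.8982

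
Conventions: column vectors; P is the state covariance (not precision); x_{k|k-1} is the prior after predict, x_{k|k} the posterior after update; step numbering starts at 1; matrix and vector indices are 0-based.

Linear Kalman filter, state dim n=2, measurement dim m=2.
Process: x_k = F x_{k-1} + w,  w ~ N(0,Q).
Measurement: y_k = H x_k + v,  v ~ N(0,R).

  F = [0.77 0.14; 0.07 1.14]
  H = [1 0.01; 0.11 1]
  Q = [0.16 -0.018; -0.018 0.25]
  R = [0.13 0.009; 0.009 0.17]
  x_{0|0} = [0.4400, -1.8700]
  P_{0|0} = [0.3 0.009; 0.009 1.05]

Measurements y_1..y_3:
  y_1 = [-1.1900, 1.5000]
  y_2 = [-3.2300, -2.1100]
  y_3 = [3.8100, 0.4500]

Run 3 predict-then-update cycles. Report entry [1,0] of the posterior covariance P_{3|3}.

step 1: x^-=[0.0770, -2.1010]  P^-=[0.3604 0.1737; 0.1737 1.6175]  S=[0.4940 0.2387; 0.2387 1.8301]  K=[0.7222 0.0224; -0.0510 0.9009]  nu=[-1.2460, 3.5925]  x^+=[-0.7424, 1.1991]  P^+=[0.0941 -0.0000; -0.0000 0.1527]
step 2: x^-=[-0.4038, 1.3150]  P^-=[0.2188 0.0114; 0.0114 0.4489]  S=[0.3490 0.0490; 0.0490 0.6241]  K=[0.6260 0.0077; -0.0563 0.7258]  nu=[-2.8393, -3.3806]  x^+=[-2.2073, -0.9786]  P^+=[0.0815 -0.0020; -0.0020 0.1231]
step 3: x^-=[-1.8367, -1.2702]  P^-=[0.2103 0.0042; 0.0042 0.4101]  S=[0.3404 0.0405; 0.0405 0.5835]  K=[0.6174 0.0041; -0.0596 0.7076]  nu=[5.6594, 1.9222]  x^+=[1.6651, -0.2474]  P^+=[0.0803 -0.0026; -0.0026 0.1200]

P_post[1,0] = -0.0026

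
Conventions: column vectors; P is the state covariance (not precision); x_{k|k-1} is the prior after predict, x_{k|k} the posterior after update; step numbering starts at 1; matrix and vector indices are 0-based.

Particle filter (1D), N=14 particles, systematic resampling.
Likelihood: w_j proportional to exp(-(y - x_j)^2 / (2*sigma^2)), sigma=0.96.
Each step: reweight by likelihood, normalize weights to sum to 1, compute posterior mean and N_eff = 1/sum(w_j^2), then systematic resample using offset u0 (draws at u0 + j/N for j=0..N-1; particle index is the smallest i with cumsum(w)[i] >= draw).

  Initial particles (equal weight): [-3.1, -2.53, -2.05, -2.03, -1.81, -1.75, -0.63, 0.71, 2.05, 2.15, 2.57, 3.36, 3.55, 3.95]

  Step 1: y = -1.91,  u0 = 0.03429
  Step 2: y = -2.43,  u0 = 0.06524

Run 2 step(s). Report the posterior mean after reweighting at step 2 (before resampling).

step 1: w=[0.0817, 0.1431, 0.1744, 0.1749, 0.1753, 0.1738, 0.0725, 0.0043, 0.0000, 0.0000, 0.0000, 0.0000, 0.0000, 0.0000]  mean=-1.9919  Neff=6.4782  idx=[0, 1, 1, 2, 2, 2, 3, 3, 4, 4, 4, 5, 5, 6]
step 2: w=[0.0679, 0.0862, 0.0862, 0.0801, 0.0801, 0.0801, 0.0794, 0.0794, 0.0703, 0.0703, 0.0703, 0.0674, 0.0674, 0.0149]  mean=-2.0885  Neff=13.2529  idx=[0, 1, 2, 3, 4, 5, 6, 7, 7, 8, 9, 11, 12, 13]

post_mean = -2.0885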